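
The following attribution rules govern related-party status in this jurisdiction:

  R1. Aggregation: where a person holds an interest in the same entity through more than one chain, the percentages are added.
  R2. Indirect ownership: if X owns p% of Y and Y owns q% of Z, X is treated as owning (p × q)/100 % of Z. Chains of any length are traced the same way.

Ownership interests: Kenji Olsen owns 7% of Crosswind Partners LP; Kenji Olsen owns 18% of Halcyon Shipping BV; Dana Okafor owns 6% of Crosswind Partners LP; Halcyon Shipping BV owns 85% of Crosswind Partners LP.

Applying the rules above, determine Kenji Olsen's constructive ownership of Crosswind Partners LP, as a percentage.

22.3%

Chain via Halcyon Shipping BV (R2): 18% × 85% = 15.3% of Crosswind Partners LP.
Direct interest in Crosswind Partners LP: 7%.
Aggregating (R1): 15.3% + 7% = 22.3%.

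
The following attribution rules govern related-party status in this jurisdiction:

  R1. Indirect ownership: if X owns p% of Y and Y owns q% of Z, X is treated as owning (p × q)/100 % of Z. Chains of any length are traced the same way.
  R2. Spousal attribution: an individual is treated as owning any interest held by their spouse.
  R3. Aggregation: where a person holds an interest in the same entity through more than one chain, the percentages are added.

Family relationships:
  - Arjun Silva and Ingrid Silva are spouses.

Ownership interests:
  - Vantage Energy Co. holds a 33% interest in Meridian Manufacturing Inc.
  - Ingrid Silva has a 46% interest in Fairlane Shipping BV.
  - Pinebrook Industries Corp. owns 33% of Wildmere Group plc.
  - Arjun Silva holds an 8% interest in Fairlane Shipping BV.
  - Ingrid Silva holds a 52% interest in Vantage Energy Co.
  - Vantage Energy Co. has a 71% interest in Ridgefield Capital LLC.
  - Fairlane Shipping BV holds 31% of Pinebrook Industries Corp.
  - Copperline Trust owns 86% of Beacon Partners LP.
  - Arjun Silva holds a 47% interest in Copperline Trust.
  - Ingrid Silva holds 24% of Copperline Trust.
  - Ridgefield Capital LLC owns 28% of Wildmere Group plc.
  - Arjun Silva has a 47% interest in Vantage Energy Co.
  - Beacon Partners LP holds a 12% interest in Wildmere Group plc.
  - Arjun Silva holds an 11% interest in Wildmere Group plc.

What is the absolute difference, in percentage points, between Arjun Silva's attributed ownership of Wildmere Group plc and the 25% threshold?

18.5326

By spousal attribution (R2), Arjun Silva is treated as also owning Ingrid Silva's interest in Fairlane Shipping BV, giving 8% + 46% = 54%.
By spousal attribution (R2), Arjun Silva is treated as also owning Ingrid Silva's interest in Copperline Trust, giving 47% + 24% = 71%.
By spousal attribution (R2), Arjun Silva is treated as also owning Ingrid Silva's interest in Vantage Energy Co, giving 47% + 52% = 99%.
Chain via Fairlane Shipping BV → Pinebrook Industries Corp. (R1): 54% × 31% × 33% = 5.5242% of Wildmere Group plc.
Chain via Copperline Trust → Beacon Partners LP (R1): 71% × 86% × 12% = 7.3272% of Wildmere Group plc.
Chain via Vantage Energy Co. → Ridgefield Capital LLC (R1): 99% × 71% × 28% = 19.6812% of Wildmere Group plc.
Direct interest in Wildmere Group plc: 11%.
Aggregating (R3): 5.5242% + 7.3272% + 19.6812% + 11% = 43.5326%.
43.5326% exceeds the 25% threshold by 18.5326 percentage points.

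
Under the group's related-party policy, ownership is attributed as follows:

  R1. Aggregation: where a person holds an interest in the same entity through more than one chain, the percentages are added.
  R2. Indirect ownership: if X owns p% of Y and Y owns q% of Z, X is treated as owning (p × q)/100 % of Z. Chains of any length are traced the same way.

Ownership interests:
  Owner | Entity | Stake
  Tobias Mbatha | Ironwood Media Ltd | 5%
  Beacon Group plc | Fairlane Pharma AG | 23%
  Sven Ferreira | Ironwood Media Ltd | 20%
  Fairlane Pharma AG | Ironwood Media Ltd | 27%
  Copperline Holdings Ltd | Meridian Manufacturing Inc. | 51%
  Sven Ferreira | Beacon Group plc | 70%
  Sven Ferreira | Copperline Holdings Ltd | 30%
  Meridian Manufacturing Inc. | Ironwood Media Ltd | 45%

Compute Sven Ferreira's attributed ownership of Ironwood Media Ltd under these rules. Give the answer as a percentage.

31.232%

Chain via Beacon Group plc → Fairlane Pharma AG (R2): 70% × 23% × 27% = 4.347% of Ironwood Media Ltd.
Chain via Copperline Holdings Ltd → Meridian Manufacturing Inc. (R2): 30% × 51% × 45% = 6.885% of Ironwood Media Ltd.
Direct interest in Ironwood Media Ltd: 20%.
Aggregating (R1): 4.347% + 6.885% + 20% = 31.232%.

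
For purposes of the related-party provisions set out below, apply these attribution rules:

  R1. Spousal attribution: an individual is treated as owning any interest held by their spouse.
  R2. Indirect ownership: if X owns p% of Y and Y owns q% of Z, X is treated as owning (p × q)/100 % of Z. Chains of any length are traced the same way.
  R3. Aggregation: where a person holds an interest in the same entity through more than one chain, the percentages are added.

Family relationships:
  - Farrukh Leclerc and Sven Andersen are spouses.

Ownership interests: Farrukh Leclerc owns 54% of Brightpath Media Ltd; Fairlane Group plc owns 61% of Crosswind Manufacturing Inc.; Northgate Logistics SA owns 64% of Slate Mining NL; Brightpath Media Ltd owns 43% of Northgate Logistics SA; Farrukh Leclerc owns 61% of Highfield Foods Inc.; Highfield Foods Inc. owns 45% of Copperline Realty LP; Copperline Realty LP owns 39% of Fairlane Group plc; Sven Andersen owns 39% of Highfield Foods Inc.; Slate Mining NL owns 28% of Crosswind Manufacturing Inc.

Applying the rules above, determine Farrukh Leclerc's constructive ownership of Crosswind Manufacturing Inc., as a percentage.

14.866524%

By spousal attribution (R1), Farrukh Leclerc is treated as also owning Sven Andersen's interest in Highfield Foods Inc, giving 61% + 39% = 100%.
Chain via Brightpath Media Ltd → Northgate Logistics SA → Slate Mining NL (R2): 54% × 43% × 64% × 28% = 4.161024% of Crosswind Manufacturing Inc.
Chain via Highfield Foods Inc. → Copperline Realty LP → Fairlane Group plc (R2): 100% × 45% × 39% × 61% = 10.7055% of Crosswind Manufacturing Inc.
Aggregating (R3): 4.161024% + 10.7055% = 14.866524%.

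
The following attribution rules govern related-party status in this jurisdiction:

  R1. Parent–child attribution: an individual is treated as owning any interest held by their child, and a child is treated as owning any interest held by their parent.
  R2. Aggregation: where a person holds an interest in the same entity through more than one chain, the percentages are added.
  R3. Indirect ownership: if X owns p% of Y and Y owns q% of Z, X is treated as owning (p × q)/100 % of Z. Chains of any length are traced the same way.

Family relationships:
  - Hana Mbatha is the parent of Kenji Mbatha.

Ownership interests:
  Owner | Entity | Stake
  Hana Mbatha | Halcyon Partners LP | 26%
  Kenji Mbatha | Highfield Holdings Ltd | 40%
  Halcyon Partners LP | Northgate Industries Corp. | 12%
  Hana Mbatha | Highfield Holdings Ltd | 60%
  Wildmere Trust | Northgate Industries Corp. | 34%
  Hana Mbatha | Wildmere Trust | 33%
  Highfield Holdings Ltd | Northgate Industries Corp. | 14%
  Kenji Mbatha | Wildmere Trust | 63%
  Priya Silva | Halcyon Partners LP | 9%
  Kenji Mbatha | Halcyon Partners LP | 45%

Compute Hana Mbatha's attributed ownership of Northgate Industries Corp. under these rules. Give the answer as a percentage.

55.16%

By parent–child attribution (R1), Hana Mbatha is treated as also owning Kenji Mbatha's interest in Highfield Holdings Ltd, giving 60% + 40% = 100%.
By parent–child attribution (R1), Hana Mbatha is treated as also owning Kenji Mbatha's interest in Wildmere Trust, giving 33% + 63% = 96%.
By parent–child attribution (R1), Hana Mbatha is treated as also owning Kenji Mbatha's interest in Halcyon Partners LP, giving 26% + 45% = 71%.
Chain via Highfield Holdings Ltd (R3): 100% × 14% = 14% of Northgate Industries Corp.
Chain via Wildmere Trust (R3): 96% × 34% = 32.64% of Northgate Industries Corp.
Chain via Halcyon Partners LP (R3): 71% × 12% = 8.52% of Northgate Industries Corp.
Aggregating (R2): 14% + 32.64% + 8.52% = 55.16%.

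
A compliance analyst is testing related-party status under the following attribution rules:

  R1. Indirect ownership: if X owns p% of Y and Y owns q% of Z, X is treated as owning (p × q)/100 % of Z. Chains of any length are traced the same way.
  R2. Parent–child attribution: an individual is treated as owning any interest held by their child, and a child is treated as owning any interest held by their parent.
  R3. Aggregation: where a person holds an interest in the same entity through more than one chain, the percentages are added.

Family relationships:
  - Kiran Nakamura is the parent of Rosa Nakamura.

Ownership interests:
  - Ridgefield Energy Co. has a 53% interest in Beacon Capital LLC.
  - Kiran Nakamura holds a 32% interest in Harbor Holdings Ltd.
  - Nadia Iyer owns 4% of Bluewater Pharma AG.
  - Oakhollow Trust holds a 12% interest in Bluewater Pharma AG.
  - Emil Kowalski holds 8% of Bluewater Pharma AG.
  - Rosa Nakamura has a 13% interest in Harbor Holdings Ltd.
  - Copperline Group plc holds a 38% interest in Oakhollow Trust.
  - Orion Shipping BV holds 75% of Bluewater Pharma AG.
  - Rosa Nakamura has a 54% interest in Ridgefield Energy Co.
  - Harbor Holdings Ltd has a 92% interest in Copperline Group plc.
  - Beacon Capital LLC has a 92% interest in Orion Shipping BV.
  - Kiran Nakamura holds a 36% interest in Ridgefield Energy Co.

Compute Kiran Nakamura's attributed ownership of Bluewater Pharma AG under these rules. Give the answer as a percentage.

34.80084%

By parent–child attribution (R2), Kiran Nakamura is treated as also owning Rosa Nakamura's interest in Harbor Holdings Ltd, giving 32% + 13% = 45%.
By parent–child attribution (R2), Kiran Nakamura is treated as also owning Rosa Nakamura's interest in Ridgefield Energy Co, giving 36% + 54% = 90%.
Chain via Harbor Holdings Ltd → Copperline Group plc → Oakhollow Trust (R1): 45% × 92% × 38% × 12% = 1.88784% of Bluewater Pharma AG.
Chain via Ridgefield Energy Co. → Beacon Capital LLC → Orion Shipping BV (R1): 90% × 53% × 92% × 75% = 32.913% of Bluewater Pharma AG.
Aggregating (R3): 1.88784% + 32.913% = 34.80084%.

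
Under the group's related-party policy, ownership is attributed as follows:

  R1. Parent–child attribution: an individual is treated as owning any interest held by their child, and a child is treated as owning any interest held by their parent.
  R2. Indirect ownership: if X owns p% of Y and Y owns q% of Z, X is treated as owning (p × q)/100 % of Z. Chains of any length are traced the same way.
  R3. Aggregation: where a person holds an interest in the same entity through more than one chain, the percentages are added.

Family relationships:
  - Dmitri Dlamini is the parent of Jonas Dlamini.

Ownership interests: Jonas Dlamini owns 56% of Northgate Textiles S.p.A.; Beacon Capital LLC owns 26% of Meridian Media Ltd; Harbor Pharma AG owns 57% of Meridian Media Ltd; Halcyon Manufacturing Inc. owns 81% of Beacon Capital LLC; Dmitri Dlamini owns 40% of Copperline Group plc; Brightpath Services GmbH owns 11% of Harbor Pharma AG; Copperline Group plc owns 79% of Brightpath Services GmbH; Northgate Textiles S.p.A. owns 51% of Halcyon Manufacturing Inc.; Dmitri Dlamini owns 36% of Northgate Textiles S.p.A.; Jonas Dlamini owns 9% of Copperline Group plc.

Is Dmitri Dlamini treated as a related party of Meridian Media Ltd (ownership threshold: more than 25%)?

By parent–child attribution (R1), Dmitri Dlamini is treated as also owning Jonas Dlamini's interest in Northgate Textiles S.p.A, giving 36% + 56% = 92%.
By parent–child attribution (R1), Dmitri Dlamini is treated as also owning Jonas Dlamini's interest in Copperline Group plc, giving 40% + 9% = 49%.
Chain via Northgate Textiles S.p.A. → Halcyon Manufacturing Inc. → Beacon Capital LLC (R2): 92% × 51% × 81% × 26% = 9.881352% of Meridian Media Ltd.
Chain via Copperline Group plc → Brightpath Services GmbH → Harbor Pharma AG (R2): 49% × 79% × 11% × 57% = 2.427117% of Meridian Media Ltd.
Aggregating (R3): 9.881352% + 2.427117% = 12.308469%.
12.308469% does not exceed the 25% threshold, so Dmitri is not a related party to Meridian Media Ltd.

No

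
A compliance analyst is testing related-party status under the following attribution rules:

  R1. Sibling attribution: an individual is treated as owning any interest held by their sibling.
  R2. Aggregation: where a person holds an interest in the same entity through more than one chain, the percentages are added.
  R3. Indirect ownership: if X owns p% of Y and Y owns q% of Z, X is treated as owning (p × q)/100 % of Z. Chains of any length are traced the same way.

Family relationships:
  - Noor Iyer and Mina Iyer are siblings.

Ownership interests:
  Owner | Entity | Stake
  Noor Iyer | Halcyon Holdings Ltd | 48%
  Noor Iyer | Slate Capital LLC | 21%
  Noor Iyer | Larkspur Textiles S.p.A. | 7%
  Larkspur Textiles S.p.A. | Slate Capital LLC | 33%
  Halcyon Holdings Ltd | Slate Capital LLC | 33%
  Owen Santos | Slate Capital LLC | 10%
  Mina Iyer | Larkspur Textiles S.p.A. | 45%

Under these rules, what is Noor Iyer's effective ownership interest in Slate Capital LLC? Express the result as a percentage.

54%

By sibling attribution (R1), Noor Iyer is treated as also owning Mina Iyer's interest in Larkspur Textiles S.p.A, giving 7% + 45% = 52%.
Chain via Halcyon Holdings Ltd (R3): 48% × 33% = 15.84% of Slate Capital LLC.
Chain via Larkspur Textiles S.p.A. (R3): 52% × 33% = 17.16% of Slate Capital LLC.
Direct interest in Slate Capital LLC: 21%.
Aggregating (R2): 15.84% + 17.16% + 21% = 54%.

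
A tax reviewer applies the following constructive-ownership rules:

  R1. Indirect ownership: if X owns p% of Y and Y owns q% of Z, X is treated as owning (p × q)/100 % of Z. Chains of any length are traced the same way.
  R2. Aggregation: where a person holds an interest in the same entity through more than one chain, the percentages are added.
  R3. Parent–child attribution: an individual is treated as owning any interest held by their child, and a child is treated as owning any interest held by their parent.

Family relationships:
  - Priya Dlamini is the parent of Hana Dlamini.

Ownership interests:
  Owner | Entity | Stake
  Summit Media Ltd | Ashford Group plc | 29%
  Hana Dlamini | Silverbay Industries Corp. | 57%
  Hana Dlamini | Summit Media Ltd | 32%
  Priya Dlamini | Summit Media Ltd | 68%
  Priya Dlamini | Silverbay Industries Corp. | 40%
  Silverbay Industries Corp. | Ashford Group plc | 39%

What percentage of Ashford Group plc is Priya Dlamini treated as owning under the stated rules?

By parent–child attribution (R3), Priya Dlamini is treated as also owning Hana Dlamini's interest in Silverbay Industries Corp, giving 40% + 57% = 97%.
By parent–child attribution (R3), Priya Dlamini is treated as also owning Hana Dlamini's interest in Summit Media Ltd, giving 68% + 32% = 100%.
Chain via Silverbay Industries Corp. (R1): 97% × 39% = 37.83% of Ashford Group plc.
Chain via Summit Media Ltd (R1): 100% × 29% = 29% of Ashford Group plc.
Aggregating (R2): 37.83% + 29% = 66.83%.

66.83%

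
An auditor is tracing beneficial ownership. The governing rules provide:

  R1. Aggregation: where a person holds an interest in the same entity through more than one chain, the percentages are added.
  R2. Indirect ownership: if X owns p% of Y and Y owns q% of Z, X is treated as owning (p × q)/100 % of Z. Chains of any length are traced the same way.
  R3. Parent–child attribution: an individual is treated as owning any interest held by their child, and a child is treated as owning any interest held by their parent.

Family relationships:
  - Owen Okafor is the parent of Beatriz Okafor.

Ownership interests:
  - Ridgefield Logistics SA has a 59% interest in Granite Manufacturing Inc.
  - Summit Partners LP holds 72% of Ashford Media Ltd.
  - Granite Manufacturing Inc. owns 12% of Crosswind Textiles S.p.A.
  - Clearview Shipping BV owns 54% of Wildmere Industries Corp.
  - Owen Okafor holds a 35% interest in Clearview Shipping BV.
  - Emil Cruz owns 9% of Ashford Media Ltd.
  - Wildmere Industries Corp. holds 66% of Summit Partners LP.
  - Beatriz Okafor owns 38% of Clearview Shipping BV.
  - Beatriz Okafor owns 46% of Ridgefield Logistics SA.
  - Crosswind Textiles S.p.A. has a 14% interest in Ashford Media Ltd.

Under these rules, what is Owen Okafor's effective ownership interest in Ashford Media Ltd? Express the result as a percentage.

19.188336%

By parent–child attribution (R3), Owen Okafor is treated as also owning Beatriz Okafor's interest in Clearview Shipping BV, giving 35% + 38% = 73%.
By parent–child attribution (R3), Owen Okafor is treated as owning Beatriz Okafor's 46% interest in Ridgefield Logistics SA.
Chain via Clearview Shipping BV → Wildmere Industries Corp. → Summit Partners LP (R2): 73% × 54% × 66% × 72% = 18.732384% of Ashford Media Ltd.
Chain via Ridgefield Logistics SA → Granite Manufacturing Inc. → Crosswind Textiles S.p.A. (R2): 46% × 59% × 12% × 14% = 0.455952% of Ashford Media Ltd.
Aggregating (R1): 18.732384% + 0.455952% = 19.188336%.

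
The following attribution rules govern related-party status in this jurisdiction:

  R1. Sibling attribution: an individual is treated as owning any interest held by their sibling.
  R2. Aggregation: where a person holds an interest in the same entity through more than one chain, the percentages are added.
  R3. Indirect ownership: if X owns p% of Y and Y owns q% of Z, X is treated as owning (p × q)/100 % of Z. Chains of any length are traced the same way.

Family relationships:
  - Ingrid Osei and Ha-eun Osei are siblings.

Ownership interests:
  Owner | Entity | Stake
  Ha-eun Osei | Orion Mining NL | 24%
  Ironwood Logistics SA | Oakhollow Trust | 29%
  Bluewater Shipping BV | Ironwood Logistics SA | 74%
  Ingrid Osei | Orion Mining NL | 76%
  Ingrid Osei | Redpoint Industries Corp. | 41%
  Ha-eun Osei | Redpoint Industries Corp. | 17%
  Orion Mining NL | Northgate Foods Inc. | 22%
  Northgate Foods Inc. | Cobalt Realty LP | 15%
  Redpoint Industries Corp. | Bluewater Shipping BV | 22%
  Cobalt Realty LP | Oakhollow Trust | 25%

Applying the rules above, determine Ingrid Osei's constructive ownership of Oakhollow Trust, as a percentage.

3.563296%

By sibling attribution (R1), Ingrid Osei is treated as also owning Ha-eun Osei's interest in Redpoint Industries Corp, giving 41% + 17% = 58%.
By sibling attribution (R1), Ingrid Osei is treated as also owning Ha-eun Osei's interest in Orion Mining NL, giving 76% + 24% = 100%.
Chain via Redpoint Industries Corp. → Bluewater Shipping BV → Ironwood Logistics SA (R3): 58% × 22% × 74% × 29% = 2.738296% of Oakhollow Trust.
Chain via Orion Mining NL → Northgate Foods Inc. → Cobalt Realty LP (R3): 100% × 22% × 15% × 25% = 0.825% of Oakhollow Trust.
Aggregating (R2): 2.738296% + 0.825% = 3.563296%.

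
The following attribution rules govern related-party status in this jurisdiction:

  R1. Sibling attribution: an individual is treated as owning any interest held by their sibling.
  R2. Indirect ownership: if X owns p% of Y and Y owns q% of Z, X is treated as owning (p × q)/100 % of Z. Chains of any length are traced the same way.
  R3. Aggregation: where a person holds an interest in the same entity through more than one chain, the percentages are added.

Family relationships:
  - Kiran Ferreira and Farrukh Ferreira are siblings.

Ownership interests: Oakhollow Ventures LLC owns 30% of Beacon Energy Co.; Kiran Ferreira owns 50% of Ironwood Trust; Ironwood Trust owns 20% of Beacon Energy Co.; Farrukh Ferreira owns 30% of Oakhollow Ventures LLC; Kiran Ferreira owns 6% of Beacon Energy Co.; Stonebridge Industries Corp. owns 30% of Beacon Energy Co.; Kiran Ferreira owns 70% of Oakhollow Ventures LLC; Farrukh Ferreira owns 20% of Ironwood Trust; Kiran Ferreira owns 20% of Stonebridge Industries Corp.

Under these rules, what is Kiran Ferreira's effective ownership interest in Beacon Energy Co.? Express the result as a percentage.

56%

By sibling attribution (R1), Kiran Ferreira is treated as also owning Farrukh Ferreira's interest in Ironwood Trust, giving 50% + 20% = 70%.
By sibling attribution (R1), Kiran Ferreira is treated as also owning Farrukh Ferreira's interest in Oakhollow Ventures LLC, giving 70% + 30% = 100%.
Chain via Stonebridge Industries Corp. (R2): 20% × 30% = 6% of Beacon Energy Co.
Chain via Ironwood Trust (R2): 70% × 20% = 14% of Beacon Energy Co.
Chain via Oakhollow Ventures LLC (R2): 100% × 30% = 30% of Beacon Energy Co.
Direct interest in Beacon Energy Co: 6%.
Aggregating (R3): 6% + 14% + 30% + 6% = 56%.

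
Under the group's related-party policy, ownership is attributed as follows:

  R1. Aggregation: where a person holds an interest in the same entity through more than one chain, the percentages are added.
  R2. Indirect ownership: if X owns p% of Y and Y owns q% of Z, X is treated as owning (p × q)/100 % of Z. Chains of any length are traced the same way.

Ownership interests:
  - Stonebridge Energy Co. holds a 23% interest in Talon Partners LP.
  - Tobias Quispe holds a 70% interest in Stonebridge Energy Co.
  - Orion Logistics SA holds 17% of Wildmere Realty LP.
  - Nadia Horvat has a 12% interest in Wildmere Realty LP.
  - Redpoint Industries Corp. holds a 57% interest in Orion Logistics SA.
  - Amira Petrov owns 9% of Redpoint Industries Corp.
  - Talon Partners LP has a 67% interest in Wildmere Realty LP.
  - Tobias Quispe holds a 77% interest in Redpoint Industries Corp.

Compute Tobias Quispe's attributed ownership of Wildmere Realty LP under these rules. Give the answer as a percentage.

Chain via Stonebridge Energy Co. → Talon Partners LP (R2): 70% × 23% × 67% = 10.787% of Wildmere Realty LP.
Chain via Redpoint Industries Corp. → Orion Logistics SA (R2): 77% × 57% × 17% = 7.4613% of Wildmere Realty LP.
Aggregating (R1): 10.787% + 7.4613% = 18.2483%.

18.2483%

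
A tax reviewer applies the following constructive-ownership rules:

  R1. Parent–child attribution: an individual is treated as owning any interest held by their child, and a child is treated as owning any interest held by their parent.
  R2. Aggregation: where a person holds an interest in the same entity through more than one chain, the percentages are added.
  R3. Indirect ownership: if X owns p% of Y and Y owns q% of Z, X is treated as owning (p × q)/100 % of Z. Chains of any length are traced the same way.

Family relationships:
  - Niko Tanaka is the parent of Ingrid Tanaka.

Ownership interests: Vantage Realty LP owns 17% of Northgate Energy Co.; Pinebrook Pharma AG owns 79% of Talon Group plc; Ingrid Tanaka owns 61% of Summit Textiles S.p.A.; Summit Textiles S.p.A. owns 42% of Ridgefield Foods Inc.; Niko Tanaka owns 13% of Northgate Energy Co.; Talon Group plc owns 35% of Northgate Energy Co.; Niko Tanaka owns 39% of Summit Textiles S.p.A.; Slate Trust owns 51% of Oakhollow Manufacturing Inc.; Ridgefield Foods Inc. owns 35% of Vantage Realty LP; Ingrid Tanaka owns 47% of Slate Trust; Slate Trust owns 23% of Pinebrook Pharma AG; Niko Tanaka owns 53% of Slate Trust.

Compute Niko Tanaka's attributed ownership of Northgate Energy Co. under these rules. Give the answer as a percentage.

By parent–child attribution (R1), Niko Tanaka is treated as also owning Ingrid Tanaka's interest in Slate Trust, giving 53% + 47% = 100%.
By parent–child attribution (R1), Niko Tanaka is treated as also owning Ingrid Tanaka's interest in Summit Textiles S.p.A, giving 39% + 61% = 100%.
Chain via Slate Trust → Pinebrook Pharma AG → Talon Group plc (R3): 100% × 23% × 79% × 35% = 6.3595% of Northgate Energy Co.
Chain via Summit Textiles S.p.A. → Ridgefield Foods Inc. → Vantage Realty LP (R3): 100% × 42% × 35% × 17% = 2.499% of Northgate Energy Co.
Direct interest in Northgate Energy Co: 13%.
Aggregating (R2): 6.3595% + 2.499% + 13% = 21.8585%.

21.8585%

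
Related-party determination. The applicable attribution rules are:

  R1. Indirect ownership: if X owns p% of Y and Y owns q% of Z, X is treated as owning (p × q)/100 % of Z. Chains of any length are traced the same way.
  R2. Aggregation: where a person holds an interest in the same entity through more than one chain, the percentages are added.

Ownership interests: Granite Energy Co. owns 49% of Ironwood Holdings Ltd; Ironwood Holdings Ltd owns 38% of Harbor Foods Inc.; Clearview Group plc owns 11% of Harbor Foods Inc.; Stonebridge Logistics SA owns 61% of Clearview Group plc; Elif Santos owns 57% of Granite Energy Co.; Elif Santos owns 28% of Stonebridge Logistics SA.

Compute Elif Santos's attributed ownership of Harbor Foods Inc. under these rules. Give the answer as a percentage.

12.4922%

Chain via Granite Energy Co. → Ironwood Holdings Ltd (R1): 57% × 49% × 38% = 10.6134% of Harbor Foods Inc.
Chain via Stonebridge Logistics SA → Clearview Group plc (R1): 28% × 61% × 11% = 1.8788% of Harbor Foods Inc.
Aggregating (R2): 10.6134% + 1.8788% = 12.4922%.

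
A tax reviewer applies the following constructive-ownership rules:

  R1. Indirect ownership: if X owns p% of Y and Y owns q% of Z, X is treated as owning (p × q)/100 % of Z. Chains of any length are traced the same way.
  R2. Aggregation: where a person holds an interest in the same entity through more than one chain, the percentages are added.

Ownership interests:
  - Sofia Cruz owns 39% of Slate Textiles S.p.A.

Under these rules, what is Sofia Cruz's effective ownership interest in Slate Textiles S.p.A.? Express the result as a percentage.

39%

Direct interest in Slate Textiles S.p.A: 39%.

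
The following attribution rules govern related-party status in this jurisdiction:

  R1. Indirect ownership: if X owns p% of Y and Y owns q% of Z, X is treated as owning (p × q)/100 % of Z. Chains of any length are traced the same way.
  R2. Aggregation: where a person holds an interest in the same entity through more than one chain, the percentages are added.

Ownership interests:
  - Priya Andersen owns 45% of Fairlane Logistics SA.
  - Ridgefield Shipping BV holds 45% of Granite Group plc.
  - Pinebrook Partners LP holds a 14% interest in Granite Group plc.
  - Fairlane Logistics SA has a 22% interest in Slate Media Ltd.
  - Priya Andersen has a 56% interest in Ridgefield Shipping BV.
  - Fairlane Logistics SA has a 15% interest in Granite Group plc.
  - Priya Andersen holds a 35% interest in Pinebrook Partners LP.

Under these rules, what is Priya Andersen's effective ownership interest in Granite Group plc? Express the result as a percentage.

36.85%

Chain via Fairlane Logistics SA (R1): 45% × 15% = 6.75% of Granite Group plc.
Chain via Ridgefield Shipping BV (R1): 56% × 45% = 25.2% of Granite Group plc.
Chain via Pinebrook Partners LP (R1): 35% × 14% = 4.9% of Granite Group plc.
Aggregating (R2): 6.75% + 25.2% + 4.9% = 36.85%.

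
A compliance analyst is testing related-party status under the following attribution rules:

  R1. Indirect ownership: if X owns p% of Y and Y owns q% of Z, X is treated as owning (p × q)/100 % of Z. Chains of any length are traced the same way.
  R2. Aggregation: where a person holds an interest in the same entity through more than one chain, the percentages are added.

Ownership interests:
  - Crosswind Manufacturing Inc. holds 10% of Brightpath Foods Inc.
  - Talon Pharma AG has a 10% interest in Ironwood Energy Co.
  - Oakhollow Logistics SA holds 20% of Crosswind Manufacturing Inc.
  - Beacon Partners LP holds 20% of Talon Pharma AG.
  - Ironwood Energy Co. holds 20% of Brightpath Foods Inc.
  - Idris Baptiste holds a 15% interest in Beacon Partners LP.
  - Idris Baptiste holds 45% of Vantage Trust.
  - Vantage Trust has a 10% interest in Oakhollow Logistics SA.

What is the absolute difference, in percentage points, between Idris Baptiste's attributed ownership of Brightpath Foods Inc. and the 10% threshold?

9.85

Chain via Beacon Partners LP → Talon Pharma AG → Ironwood Energy Co. (R1): 15% × 20% × 10% × 20% = 0.06% of Brightpath Foods Inc.
Chain via Vantage Trust → Oakhollow Logistics SA → Crosswind Manufacturing Inc. (R1): 45% × 10% × 20% × 10% = 0.09% of Brightpath Foods Inc.
Aggregating (R2): 0.06% + 0.09% = 0.15%.
0.15% falls short of the 10% threshold by 9.85 percentage points.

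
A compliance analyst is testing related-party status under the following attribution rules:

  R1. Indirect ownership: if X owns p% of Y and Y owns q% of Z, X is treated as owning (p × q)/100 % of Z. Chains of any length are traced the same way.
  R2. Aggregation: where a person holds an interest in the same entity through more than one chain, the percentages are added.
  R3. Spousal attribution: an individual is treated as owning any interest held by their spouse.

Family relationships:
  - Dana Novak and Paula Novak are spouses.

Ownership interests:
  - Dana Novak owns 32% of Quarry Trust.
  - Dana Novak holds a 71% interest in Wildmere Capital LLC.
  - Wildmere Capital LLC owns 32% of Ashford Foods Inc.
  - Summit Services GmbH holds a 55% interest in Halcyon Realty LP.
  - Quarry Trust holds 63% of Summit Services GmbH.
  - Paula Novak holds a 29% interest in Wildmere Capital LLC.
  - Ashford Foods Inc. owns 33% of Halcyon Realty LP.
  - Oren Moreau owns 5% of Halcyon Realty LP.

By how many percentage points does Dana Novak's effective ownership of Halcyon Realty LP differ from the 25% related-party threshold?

By spousal attribution (R3), Dana Novak is treated as also owning Paula Novak's interest in Wildmere Capital LLC, giving 71% + 29% = 100%.
Chain via Wildmere Capital LLC → Ashford Foods Inc. (R1): 100% × 32% × 33% = 10.56% of Halcyon Realty LP.
Chain via Quarry Trust → Summit Services GmbH (R1): 32% × 63% × 55% = 11.088% of Halcyon Realty LP.
Aggregating (R2): 10.56% + 11.088% = 21.648%.
21.648% falls short of the 25% threshold by 3.352 percentage points.

3.352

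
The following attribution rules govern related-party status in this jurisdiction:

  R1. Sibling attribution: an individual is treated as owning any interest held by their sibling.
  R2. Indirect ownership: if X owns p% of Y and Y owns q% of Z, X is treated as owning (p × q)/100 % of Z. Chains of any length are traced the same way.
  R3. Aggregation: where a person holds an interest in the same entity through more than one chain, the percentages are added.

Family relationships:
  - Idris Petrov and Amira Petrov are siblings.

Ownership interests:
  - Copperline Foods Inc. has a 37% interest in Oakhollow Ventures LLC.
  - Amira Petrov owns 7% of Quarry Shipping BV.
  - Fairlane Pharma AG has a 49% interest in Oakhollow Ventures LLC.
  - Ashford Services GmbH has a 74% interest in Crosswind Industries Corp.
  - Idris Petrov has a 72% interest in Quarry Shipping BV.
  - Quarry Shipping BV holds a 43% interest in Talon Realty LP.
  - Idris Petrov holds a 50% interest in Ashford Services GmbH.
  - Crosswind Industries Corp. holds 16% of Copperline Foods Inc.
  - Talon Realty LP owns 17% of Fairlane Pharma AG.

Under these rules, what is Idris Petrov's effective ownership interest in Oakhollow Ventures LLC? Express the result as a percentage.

5.020101%

By sibling attribution (R1), Idris Petrov is treated as also owning Amira Petrov's interest in Quarry Shipping BV, giving 72% + 7% = 79%.
Chain via Ashford Services GmbH → Crosswind Industries Corp. → Copperline Foods Inc. (R2): 50% × 74% × 16% × 37% = 2.1904% of Oakhollow Ventures LLC.
Chain via Quarry Shipping BV → Talon Realty LP → Fairlane Pharma AG (R2): 79% × 43% × 17% × 49% = 2.829701% of Oakhollow Ventures LLC.
Aggregating (R3): 2.1904% + 2.829701% = 5.020101%.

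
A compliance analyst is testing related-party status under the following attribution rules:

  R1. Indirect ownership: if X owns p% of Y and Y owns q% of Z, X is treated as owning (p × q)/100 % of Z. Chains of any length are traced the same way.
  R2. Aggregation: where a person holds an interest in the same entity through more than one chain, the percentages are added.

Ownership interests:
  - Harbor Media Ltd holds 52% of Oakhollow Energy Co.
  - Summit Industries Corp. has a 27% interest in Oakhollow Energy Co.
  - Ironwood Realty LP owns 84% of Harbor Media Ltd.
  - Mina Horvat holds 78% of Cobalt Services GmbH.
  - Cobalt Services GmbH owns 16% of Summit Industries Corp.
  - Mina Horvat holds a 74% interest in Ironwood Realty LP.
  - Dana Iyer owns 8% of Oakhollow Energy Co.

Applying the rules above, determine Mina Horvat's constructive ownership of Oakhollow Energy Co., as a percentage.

35.6928%

Chain via Cobalt Services GmbH → Summit Industries Corp. (R1): 78% × 16% × 27% = 3.3696% of Oakhollow Energy Co.
Chain via Ironwood Realty LP → Harbor Media Ltd (R1): 74% × 84% × 52% = 32.3232% of Oakhollow Energy Co.
Aggregating (R2): 3.3696% + 32.3232% = 35.6928%.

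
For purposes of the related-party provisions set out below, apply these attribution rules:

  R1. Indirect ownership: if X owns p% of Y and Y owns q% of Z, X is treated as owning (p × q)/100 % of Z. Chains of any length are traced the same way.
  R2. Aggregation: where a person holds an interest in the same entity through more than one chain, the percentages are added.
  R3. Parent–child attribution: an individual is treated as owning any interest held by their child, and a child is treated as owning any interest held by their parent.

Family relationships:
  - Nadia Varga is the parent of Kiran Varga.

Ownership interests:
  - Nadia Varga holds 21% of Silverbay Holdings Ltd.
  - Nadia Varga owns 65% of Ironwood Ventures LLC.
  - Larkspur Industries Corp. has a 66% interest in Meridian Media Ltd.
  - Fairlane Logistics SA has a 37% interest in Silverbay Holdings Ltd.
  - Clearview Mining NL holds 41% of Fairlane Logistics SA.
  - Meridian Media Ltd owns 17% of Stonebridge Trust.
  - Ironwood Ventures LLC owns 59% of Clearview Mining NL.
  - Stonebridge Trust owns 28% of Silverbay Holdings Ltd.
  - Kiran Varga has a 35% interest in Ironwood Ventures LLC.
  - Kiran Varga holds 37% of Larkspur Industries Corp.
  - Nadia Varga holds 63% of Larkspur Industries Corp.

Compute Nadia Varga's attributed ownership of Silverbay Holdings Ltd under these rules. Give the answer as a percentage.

By parent–child attribution (R3), Nadia Varga is treated as also owning Kiran Varga's interest in Ironwood Ventures LLC, giving 65% + 35% = 100%.
By parent–child attribution (R3), Nadia Varga is treated as also owning Kiran Varga's interest in Larkspur Industries Corp, giving 63% + 37% = 100%.
Chain via Ironwood Ventures LLC → Clearview Mining NL → Fairlane Logistics SA (R1): 100% × 59% × 41% × 37% = 8.9503% of Silverbay Holdings Ltd.
Chain via Larkspur Industries Corp. → Meridian Media Ltd → Stonebridge Trust (R1): 100% × 66% × 17% × 28% = 3.1416% of Silverbay Holdings Ltd.
Direct interest in Silverbay Holdings Ltd: 21%.
Aggregating (R2): 8.9503% + 3.1416% + 21% = 33.0919%.

33.0919%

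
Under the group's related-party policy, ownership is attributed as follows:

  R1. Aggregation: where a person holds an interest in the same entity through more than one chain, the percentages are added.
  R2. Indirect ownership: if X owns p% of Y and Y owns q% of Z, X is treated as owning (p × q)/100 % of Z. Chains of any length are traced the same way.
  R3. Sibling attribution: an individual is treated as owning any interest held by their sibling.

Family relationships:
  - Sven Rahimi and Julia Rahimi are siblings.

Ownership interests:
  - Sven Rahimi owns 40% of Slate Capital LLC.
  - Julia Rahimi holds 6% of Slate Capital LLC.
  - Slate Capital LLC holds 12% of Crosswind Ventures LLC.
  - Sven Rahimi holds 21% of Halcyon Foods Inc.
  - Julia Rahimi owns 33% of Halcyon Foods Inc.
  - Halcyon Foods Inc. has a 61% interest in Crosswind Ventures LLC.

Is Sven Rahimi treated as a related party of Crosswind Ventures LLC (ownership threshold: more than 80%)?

No

By sibling attribution (R3), Sven Rahimi is treated as also owning Julia Rahimi's interest in Slate Capital LLC, giving 40% + 6% = 46%.
By sibling attribution (R3), Sven Rahimi is treated as also owning Julia Rahimi's interest in Halcyon Foods Inc, giving 21% + 33% = 54%.
Chain via Slate Capital LLC (R2): 46% × 12% = 5.52% of Crosswind Ventures LLC.
Chain via Halcyon Foods Inc. (R2): 54% × 61% = 32.94% of Crosswind Ventures LLC.
Aggregating (R1): 5.52% + 32.94% = 38.46%.
38.46% does not exceed the 80% threshold, so Sven is not a related party to Crosswind Ventures LLC.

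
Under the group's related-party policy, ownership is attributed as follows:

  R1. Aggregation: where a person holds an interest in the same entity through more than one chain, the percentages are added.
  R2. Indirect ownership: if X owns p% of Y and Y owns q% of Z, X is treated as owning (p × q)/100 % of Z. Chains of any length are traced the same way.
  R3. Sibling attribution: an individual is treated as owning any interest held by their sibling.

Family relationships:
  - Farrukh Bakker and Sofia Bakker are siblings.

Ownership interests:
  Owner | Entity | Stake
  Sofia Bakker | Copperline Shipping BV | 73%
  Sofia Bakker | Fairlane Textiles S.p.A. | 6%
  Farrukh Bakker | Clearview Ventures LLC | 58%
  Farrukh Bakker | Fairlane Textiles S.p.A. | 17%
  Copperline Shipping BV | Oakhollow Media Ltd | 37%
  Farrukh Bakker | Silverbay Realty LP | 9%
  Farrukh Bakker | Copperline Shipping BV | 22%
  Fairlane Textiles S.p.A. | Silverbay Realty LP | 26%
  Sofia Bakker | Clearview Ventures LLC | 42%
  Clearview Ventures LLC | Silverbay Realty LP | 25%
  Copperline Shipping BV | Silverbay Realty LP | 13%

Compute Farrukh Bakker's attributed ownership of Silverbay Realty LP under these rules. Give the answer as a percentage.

52.33%

By sibling attribution (R3), Farrukh Bakker is treated as also owning Sofia Bakker's interest in Copperline Shipping BV, giving 22% + 73% = 95%.
By sibling attribution (R3), Farrukh Bakker is treated as also owning Sofia Bakker's interest in Fairlane Textiles S.p.A, giving 17% + 6% = 23%.
By sibling attribution (R3), Farrukh Bakker is treated as also owning Sofia Bakker's interest in Clearview Ventures LLC, giving 58% + 42% = 100%.
Chain via Copperline Shipping BV (R2): 95% × 13% = 12.35% of Silverbay Realty LP.
Chain via Fairlane Textiles S.p.A. (R2): 23% × 26% = 5.98% of Silverbay Realty LP.
Chain via Clearview Ventures LLC (R2): 100% × 25% = 25% of Silverbay Realty LP.
Direct interest in Silverbay Realty LP: 9%.
Aggregating (R1): 12.35% + 5.98% + 25% + 9% = 52.33%.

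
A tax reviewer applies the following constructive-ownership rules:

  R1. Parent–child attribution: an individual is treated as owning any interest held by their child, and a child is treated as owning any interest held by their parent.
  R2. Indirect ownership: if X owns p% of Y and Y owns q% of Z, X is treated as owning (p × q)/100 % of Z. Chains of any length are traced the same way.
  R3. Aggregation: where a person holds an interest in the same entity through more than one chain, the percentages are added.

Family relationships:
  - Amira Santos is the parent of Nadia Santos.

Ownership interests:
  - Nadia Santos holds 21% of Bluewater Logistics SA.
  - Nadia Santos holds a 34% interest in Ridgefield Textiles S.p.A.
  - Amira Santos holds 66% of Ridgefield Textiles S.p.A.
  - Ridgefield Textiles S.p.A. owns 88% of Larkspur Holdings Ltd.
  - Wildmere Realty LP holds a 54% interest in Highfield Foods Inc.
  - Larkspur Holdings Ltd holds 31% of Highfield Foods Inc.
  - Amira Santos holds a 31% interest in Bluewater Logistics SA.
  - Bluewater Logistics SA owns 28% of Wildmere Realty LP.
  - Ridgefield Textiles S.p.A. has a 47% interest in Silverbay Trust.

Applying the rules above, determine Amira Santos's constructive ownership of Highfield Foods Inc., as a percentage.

By parent–child attribution (R1), Amira Santos is treated as also owning Nadia Santos's interest in Ridgefield Textiles S.p.A, giving 66% + 34% = 100%.
By parent–child attribution (R1), Amira Santos is treated as also owning Nadia Santos's interest in Bluewater Logistics SA, giving 31% + 21% = 52%.
Chain via Ridgefield Textiles S.p.A. → Larkspur Holdings Ltd (R2): 100% × 88% × 31% = 27.28% of Highfield Foods Inc.
Chain via Bluewater Logistics SA → Wildmere Realty LP (R2): 52% × 28% × 54% = 7.8624% of Highfield Foods Inc.
Aggregating (R3): 27.28% + 7.8624% = 35.1424%.

35.1424%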